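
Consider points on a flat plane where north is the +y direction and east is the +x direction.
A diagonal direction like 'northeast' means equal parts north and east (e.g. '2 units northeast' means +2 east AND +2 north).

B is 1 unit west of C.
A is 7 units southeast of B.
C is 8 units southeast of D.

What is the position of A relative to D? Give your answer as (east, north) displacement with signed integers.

Place D at the origin (east=0, north=0).
  C is 8 units southeast of D: delta (east=+8, north=-8); C at (east=8, north=-8).
  B is 1 unit west of C: delta (east=-1, north=+0); B at (east=7, north=-8).
  A is 7 units southeast of B: delta (east=+7, north=-7); A at (east=14, north=-15).
Therefore A relative to D: (east=14, north=-15).

Answer: A is at (east=14, north=-15) relative to D.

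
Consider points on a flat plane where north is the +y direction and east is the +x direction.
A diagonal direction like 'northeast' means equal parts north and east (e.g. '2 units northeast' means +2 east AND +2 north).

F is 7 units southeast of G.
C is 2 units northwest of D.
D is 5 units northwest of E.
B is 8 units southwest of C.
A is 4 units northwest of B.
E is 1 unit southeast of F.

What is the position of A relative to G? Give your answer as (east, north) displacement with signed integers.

Place G at the origin (east=0, north=0).
  F is 7 units southeast of G: delta (east=+7, north=-7); F at (east=7, north=-7).
  E is 1 unit southeast of F: delta (east=+1, north=-1); E at (east=8, north=-8).
  D is 5 units northwest of E: delta (east=-5, north=+5); D at (east=3, north=-3).
  C is 2 units northwest of D: delta (east=-2, north=+2); C at (east=1, north=-1).
  B is 8 units southwest of C: delta (east=-8, north=-8); B at (east=-7, north=-9).
  A is 4 units northwest of B: delta (east=-4, north=+4); A at (east=-11, north=-5).
Therefore A relative to G: (east=-11, north=-5).

Answer: A is at (east=-11, north=-5) relative to G.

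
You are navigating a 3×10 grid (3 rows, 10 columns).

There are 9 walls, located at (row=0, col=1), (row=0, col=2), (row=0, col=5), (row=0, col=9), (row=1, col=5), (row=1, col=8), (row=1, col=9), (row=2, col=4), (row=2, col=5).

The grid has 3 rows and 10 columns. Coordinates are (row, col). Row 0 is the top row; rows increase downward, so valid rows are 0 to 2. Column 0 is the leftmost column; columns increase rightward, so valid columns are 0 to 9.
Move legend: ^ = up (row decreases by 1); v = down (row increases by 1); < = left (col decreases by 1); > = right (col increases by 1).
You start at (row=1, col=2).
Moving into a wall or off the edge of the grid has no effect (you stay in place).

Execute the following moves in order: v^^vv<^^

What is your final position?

Start: (row=1, col=2)
  v (down): (row=1, col=2) -> (row=2, col=2)
  ^ (up): (row=2, col=2) -> (row=1, col=2)
  ^ (up): blocked, stay at (row=1, col=2)
  v (down): (row=1, col=2) -> (row=2, col=2)
  v (down): blocked, stay at (row=2, col=2)
  < (left): (row=2, col=2) -> (row=2, col=1)
  ^ (up): (row=2, col=1) -> (row=1, col=1)
  ^ (up): blocked, stay at (row=1, col=1)
Final: (row=1, col=1)

Answer: Final position: (row=1, col=1)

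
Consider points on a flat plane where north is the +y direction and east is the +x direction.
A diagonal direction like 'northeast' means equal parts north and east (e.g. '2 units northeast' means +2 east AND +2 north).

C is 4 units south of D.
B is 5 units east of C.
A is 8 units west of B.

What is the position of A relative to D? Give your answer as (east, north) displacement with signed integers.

Place D at the origin (east=0, north=0).
  C is 4 units south of D: delta (east=+0, north=-4); C at (east=0, north=-4).
  B is 5 units east of C: delta (east=+5, north=+0); B at (east=5, north=-4).
  A is 8 units west of B: delta (east=-8, north=+0); A at (east=-3, north=-4).
Therefore A relative to D: (east=-3, north=-4).

Answer: A is at (east=-3, north=-4) relative to D.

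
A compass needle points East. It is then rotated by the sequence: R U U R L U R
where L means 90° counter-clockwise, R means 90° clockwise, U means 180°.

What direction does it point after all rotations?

Answer: Final heading: East

Derivation:
Start: East
  R (right (90° clockwise)) -> South
  U (U-turn (180°)) -> North
  U (U-turn (180°)) -> South
  R (right (90° clockwise)) -> West
  L (left (90° counter-clockwise)) -> South
  U (U-turn (180°)) -> North
  R (right (90° clockwise)) -> East
Final: East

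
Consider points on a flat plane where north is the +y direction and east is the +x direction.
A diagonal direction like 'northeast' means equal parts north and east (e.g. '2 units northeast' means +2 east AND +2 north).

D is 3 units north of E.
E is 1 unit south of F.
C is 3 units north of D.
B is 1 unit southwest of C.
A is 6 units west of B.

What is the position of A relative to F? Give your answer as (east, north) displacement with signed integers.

Answer: A is at (east=-7, north=4) relative to F.

Derivation:
Place F at the origin (east=0, north=0).
  E is 1 unit south of F: delta (east=+0, north=-1); E at (east=0, north=-1).
  D is 3 units north of E: delta (east=+0, north=+3); D at (east=0, north=2).
  C is 3 units north of D: delta (east=+0, north=+3); C at (east=0, north=5).
  B is 1 unit southwest of C: delta (east=-1, north=-1); B at (east=-1, north=4).
  A is 6 units west of B: delta (east=-6, north=+0); A at (east=-7, north=4).
Therefore A relative to F: (east=-7, north=4).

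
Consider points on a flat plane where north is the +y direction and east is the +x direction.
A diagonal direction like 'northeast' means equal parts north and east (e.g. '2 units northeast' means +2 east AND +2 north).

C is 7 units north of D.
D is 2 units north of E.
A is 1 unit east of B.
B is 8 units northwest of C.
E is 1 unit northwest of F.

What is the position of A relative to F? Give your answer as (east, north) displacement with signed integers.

Place F at the origin (east=0, north=0).
  E is 1 unit northwest of F: delta (east=-1, north=+1); E at (east=-1, north=1).
  D is 2 units north of E: delta (east=+0, north=+2); D at (east=-1, north=3).
  C is 7 units north of D: delta (east=+0, north=+7); C at (east=-1, north=10).
  B is 8 units northwest of C: delta (east=-8, north=+8); B at (east=-9, north=18).
  A is 1 unit east of B: delta (east=+1, north=+0); A at (east=-8, north=18).
Therefore A relative to F: (east=-8, north=18).

Answer: A is at (east=-8, north=18) relative to F.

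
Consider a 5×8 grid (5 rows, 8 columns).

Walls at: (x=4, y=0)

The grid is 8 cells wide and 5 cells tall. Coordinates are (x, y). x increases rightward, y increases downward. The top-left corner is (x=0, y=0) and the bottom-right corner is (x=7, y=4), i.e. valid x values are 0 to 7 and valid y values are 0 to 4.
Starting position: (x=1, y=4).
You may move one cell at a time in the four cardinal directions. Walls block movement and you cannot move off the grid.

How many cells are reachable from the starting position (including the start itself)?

Answer: Reachable cells: 39

Derivation:
BFS flood-fill from (x=1, y=4):
  Distance 0: (x=1, y=4)
  Distance 1: (x=1, y=3), (x=0, y=4), (x=2, y=4)
  Distance 2: (x=1, y=2), (x=0, y=3), (x=2, y=3), (x=3, y=4)
  Distance 3: (x=1, y=1), (x=0, y=2), (x=2, y=2), (x=3, y=3), (x=4, y=4)
  Distance 4: (x=1, y=0), (x=0, y=1), (x=2, y=1), (x=3, y=2), (x=4, y=3), (x=5, y=4)
  Distance 5: (x=0, y=0), (x=2, y=0), (x=3, y=1), (x=4, y=2), (x=5, y=3), (x=6, y=4)
  Distance 6: (x=3, y=0), (x=4, y=1), (x=5, y=2), (x=6, y=3), (x=7, y=4)
  Distance 7: (x=5, y=1), (x=6, y=2), (x=7, y=3)
  Distance 8: (x=5, y=0), (x=6, y=1), (x=7, y=2)
  Distance 9: (x=6, y=0), (x=7, y=1)
  Distance 10: (x=7, y=0)
Total reachable: 39 (grid has 39 open cells total)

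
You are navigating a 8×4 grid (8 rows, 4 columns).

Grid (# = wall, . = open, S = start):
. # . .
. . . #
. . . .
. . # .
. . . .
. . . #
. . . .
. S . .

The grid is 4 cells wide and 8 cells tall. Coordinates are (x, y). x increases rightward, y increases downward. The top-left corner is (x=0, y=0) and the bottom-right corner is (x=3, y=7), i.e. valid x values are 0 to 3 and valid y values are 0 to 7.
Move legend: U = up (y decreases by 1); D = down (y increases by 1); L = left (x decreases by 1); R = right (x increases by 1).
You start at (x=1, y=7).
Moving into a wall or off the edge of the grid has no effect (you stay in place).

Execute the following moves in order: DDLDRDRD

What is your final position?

Start: (x=1, y=7)
  D (down): blocked, stay at (x=1, y=7)
  D (down): blocked, stay at (x=1, y=7)
  L (left): (x=1, y=7) -> (x=0, y=7)
  D (down): blocked, stay at (x=0, y=7)
  R (right): (x=0, y=7) -> (x=1, y=7)
  D (down): blocked, stay at (x=1, y=7)
  R (right): (x=1, y=7) -> (x=2, y=7)
  D (down): blocked, stay at (x=2, y=7)
Final: (x=2, y=7)

Answer: Final position: (x=2, y=7)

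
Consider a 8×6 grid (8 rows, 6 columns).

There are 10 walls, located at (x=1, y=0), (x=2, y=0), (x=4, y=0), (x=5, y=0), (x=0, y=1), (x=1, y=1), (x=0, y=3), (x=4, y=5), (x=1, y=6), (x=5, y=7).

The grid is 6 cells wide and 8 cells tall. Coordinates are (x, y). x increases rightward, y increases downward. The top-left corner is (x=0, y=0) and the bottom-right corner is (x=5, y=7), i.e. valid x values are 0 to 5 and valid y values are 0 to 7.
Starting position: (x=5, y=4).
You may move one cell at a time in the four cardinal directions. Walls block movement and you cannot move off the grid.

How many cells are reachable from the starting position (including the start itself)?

Answer: Reachable cells: 37

Derivation:
BFS flood-fill from (x=5, y=4):
  Distance 0: (x=5, y=4)
  Distance 1: (x=5, y=3), (x=4, y=4), (x=5, y=5)
  Distance 2: (x=5, y=2), (x=4, y=3), (x=3, y=4), (x=5, y=6)
  Distance 3: (x=5, y=1), (x=4, y=2), (x=3, y=3), (x=2, y=4), (x=3, y=5), (x=4, y=6)
  Distance 4: (x=4, y=1), (x=3, y=2), (x=2, y=3), (x=1, y=4), (x=2, y=5), (x=3, y=6), (x=4, y=7)
  Distance 5: (x=3, y=1), (x=2, y=2), (x=1, y=3), (x=0, y=4), (x=1, y=5), (x=2, y=6), (x=3, y=7)
  Distance 6: (x=3, y=0), (x=2, y=1), (x=1, y=2), (x=0, y=5), (x=2, y=7)
  Distance 7: (x=0, y=2), (x=0, y=6), (x=1, y=7)
  Distance 8: (x=0, y=7)
Total reachable: 37 (grid has 38 open cells total)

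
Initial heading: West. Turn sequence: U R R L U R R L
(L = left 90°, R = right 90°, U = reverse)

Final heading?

Start: West
  U (U-turn (180°)) -> East
  R (right (90° clockwise)) -> South
  R (right (90° clockwise)) -> West
  L (left (90° counter-clockwise)) -> South
  U (U-turn (180°)) -> North
  R (right (90° clockwise)) -> East
  R (right (90° clockwise)) -> South
  L (left (90° counter-clockwise)) -> East
Final: East

Answer: Final heading: East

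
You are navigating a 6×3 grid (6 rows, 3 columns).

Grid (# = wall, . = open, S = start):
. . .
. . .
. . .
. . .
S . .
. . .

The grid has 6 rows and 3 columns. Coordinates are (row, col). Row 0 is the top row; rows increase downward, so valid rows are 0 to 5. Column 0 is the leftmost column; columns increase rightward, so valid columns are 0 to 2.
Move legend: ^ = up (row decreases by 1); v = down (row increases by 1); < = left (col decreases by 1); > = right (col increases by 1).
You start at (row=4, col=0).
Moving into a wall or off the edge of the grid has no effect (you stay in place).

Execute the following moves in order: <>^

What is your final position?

Start: (row=4, col=0)
  < (left): blocked, stay at (row=4, col=0)
  > (right): (row=4, col=0) -> (row=4, col=1)
  ^ (up): (row=4, col=1) -> (row=3, col=1)
Final: (row=3, col=1)

Answer: Final position: (row=3, col=1)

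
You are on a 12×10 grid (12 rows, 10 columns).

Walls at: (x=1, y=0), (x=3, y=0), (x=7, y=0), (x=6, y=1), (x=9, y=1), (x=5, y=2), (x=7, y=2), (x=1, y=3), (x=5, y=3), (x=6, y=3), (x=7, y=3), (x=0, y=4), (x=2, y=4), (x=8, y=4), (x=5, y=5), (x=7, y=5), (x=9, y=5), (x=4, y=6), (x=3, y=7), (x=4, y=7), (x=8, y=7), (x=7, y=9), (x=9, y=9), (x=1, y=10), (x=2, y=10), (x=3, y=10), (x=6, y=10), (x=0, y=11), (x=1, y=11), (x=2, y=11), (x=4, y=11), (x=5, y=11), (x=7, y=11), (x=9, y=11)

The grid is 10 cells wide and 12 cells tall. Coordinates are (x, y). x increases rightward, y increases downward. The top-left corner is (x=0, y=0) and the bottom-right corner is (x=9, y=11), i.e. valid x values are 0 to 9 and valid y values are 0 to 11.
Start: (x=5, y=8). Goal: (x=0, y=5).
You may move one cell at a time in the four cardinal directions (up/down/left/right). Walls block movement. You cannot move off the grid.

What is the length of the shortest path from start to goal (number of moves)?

BFS from (x=5, y=8) until reaching (x=0, y=5):
  Distance 0: (x=5, y=8)
  Distance 1: (x=5, y=7), (x=4, y=8), (x=6, y=8), (x=5, y=9)
  Distance 2: (x=5, y=6), (x=6, y=7), (x=3, y=8), (x=7, y=8), (x=4, y=9), (x=6, y=9), (x=5, y=10)
  Distance 3: (x=6, y=6), (x=7, y=7), (x=2, y=8), (x=8, y=8), (x=3, y=9), (x=4, y=10)
  Distance 4: (x=6, y=5), (x=7, y=6), (x=2, y=7), (x=1, y=8), (x=9, y=8), (x=2, y=9), (x=8, y=9)
  Distance 5: (x=6, y=4), (x=2, y=6), (x=8, y=6), (x=1, y=7), (x=9, y=7), (x=0, y=8), (x=1, y=9), (x=8, y=10)
  Distance 6: (x=5, y=4), (x=7, y=4), (x=2, y=5), (x=8, y=5), (x=1, y=6), (x=3, y=6), (x=9, y=6), (x=0, y=7), (x=0, y=9), (x=7, y=10), (x=9, y=10), (x=8, y=11)
  Distance 7: (x=4, y=4), (x=1, y=5), (x=3, y=5), (x=0, y=6), (x=0, y=10)
  Distance 8: (x=4, y=3), (x=1, y=4), (x=3, y=4), (x=0, y=5), (x=4, y=5)  <- goal reached here
One shortest path (8 moves): (x=5, y=8) -> (x=4, y=8) -> (x=3, y=8) -> (x=2, y=8) -> (x=1, y=8) -> (x=0, y=8) -> (x=0, y=7) -> (x=0, y=6) -> (x=0, y=5)

Answer: Shortest path length: 8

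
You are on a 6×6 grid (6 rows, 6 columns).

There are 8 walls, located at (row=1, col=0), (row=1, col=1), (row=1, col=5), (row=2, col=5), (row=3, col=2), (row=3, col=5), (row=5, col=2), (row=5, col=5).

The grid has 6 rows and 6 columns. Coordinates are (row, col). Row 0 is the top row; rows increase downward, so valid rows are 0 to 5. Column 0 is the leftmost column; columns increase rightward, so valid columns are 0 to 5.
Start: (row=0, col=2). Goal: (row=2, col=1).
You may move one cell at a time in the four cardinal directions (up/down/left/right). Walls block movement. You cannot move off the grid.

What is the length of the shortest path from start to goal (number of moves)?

Answer: Shortest path length: 3

Derivation:
BFS from (row=0, col=2) until reaching (row=2, col=1):
  Distance 0: (row=0, col=2)
  Distance 1: (row=0, col=1), (row=0, col=3), (row=1, col=2)
  Distance 2: (row=0, col=0), (row=0, col=4), (row=1, col=3), (row=2, col=2)
  Distance 3: (row=0, col=5), (row=1, col=4), (row=2, col=1), (row=2, col=3)  <- goal reached here
One shortest path (3 moves): (row=0, col=2) -> (row=1, col=2) -> (row=2, col=2) -> (row=2, col=1)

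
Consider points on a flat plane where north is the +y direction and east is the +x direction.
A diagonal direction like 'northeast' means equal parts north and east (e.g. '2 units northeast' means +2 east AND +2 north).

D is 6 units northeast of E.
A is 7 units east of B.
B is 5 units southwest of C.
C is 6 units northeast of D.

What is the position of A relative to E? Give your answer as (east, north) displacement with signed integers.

Place E at the origin (east=0, north=0).
  D is 6 units northeast of E: delta (east=+6, north=+6); D at (east=6, north=6).
  C is 6 units northeast of D: delta (east=+6, north=+6); C at (east=12, north=12).
  B is 5 units southwest of C: delta (east=-5, north=-5); B at (east=7, north=7).
  A is 7 units east of B: delta (east=+7, north=+0); A at (east=14, north=7).
Therefore A relative to E: (east=14, north=7).

Answer: A is at (east=14, north=7) relative to E.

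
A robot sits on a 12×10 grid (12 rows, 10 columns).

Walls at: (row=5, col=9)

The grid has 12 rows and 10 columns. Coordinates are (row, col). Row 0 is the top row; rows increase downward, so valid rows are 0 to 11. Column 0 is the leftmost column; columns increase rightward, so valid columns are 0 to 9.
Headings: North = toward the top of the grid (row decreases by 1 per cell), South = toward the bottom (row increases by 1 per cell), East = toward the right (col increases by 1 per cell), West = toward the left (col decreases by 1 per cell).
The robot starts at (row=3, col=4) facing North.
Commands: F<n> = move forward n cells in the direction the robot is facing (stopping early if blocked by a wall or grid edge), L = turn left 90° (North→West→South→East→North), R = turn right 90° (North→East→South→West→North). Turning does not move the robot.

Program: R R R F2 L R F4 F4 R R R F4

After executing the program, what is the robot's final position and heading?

Answer: Final position: (row=7, col=0), facing South

Derivation:
Start: (row=3, col=4), facing North
  R: turn right, now facing East
  R: turn right, now facing South
  R: turn right, now facing West
  F2: move forward 2, now at (row=3, col=2)
  L: turn left, now facing South
  R: turn right, now facing West
  F4: move forward 2/4 (blocked), now at (row=3, col=0)
  F4: move forward 0/4 (blocked), now at (row=3, col=0)
  R: turn right, now facing North
  R: turn right, now facing East
  R: turn right, now facing South
  F4: move forward 4, now at (row=7, col=0)
Final: (row=7, col=0), facing South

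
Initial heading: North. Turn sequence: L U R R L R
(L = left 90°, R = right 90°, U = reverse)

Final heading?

Answer: Final heading: West

Derivation:
Start: North
  L (left (90° counter-clockwise)) -> West
  U (U-turn (180°)) -> East
  R (right (90° clockwise)) -> South
  R (right (90° clockwise)) -> West
  L (left (90° counter-clockwise)) -> South
  R (right (90° clockwise)) -> West
Final: West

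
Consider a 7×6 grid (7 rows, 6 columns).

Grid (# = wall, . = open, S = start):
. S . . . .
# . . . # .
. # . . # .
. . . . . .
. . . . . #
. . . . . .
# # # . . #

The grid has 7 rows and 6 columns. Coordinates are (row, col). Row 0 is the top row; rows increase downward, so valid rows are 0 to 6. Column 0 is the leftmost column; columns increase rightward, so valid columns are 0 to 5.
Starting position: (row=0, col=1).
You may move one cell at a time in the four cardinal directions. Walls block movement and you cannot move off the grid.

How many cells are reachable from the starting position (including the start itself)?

Answer: Reachable cells: 33

Derivation:
BFS flood-fill from (row=0, col=1):
  Distance 0: (row=0, col=1)
  Distance 1: (row=0, col=0), (row=0, col=2), (row=1, col=1)
  Distance 2: (row=0, col=3), (row=1, col=2)
  Distance 3: (row=0, col=4), (row=1, col=3), (row=2, col=2)
  Distance 4: (row=0, col=5), (row=2, col=3), (row=3, col=2)
  Distance 5: (row=1, col=5), (row=3, col=1), (row=3, col=3), (row=4, col=2)
  Distance 6: (row=2, col=5), (row=3, col=0), (row=3, col=4), (row=4, col=1), (row=4, col=3), (row=5, col=2)
  Distance 7: (row=2, col=0), (row=3, col=5), (row=4, col=0), (row=4, col=4), (row=5, col=1), (row=5, col=3)
  Distance 8: (row=5, col=0), (row=5, col=4), (row=6, col=3)
  Distance 9: (row=5, col=5), (row=6, col=4)
Total reachable: 33 (grid has 33 open cells total)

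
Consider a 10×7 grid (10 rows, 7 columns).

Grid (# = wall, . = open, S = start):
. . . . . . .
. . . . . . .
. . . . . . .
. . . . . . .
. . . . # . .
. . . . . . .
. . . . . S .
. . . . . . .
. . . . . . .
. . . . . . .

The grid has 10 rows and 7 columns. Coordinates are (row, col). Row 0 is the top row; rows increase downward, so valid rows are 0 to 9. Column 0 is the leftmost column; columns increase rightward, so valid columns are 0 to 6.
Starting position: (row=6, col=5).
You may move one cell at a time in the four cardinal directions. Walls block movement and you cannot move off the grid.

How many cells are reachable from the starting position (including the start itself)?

Answer: Reachable cells: 69

Derivation:
BFS flood-fill from (row=6, col=5):
  Distance 0: (row=6, col=5)
  Distance 1: (row=5, col=5), (row=6, col=4), (row=6, col=6), (row=7, col=5)
  Distance 2: (row=4, col=5), (row=5, col=4), (row=5, col=6), (row=6, col=3), (row=7, col=4), (row=7, col=6), (row=8, col=5)
  Distance 3: (row=3, col=5), (row=4, col=6), (row=5, col=3), (row=6, col=2), (row=7, col=3), (row=8, col=4), (row=8, col=6), (row=9, col=5)
  Distance 4: (row=2, col=5), (row=3, col=4), (row=3, col=6), (row=4, col=3), (row=5, col=2), (row=6, col=1), (row=7, col=2), (row=8, col=3), (row=9, col=4), (row=9, col=6)
  Distance 5: (row=1, col=5), (row=2, col=4), (row=2, col=6), (row=3, col=3), (row=4, col=2), (row=5, col=1), (row=6, col=0), (row=7, col=1), (row=8, col=2), (row=9, col=3)
  Distance 6: (row=0, col=5), (row=1, col=4), (row=1, col=6), (row=2, col=3), (row=3, col=2), (row=4, col=1), (row=5, col=0), (row=7, col=0), (row=8, col=1), (row=9, col=2)
  Distance 7: (row=0, col=4), (row=0, col=6), (row=1, col=3), (row=2, col=2), (row=3, col=1), (row=4, col=0), (row=8, col=0), (row=9, col=1)
  Distance 8: (row=0, col=3), (row=1, col=2), (row=2, col=1), (row=3, col=0), (row=9, col=0)
  Distance 9: (row=0, col=2), (row=1, col=1), (row=2, col=0)
  Distance 10: (row=0, col=1), (row=1, col=0)
  Distance 11: (row=0, col=0)
Total reachable: 69 (grid has 69 open cells total)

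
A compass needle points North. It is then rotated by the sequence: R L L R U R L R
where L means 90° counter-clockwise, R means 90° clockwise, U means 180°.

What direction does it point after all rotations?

Start: North
  R (right (90° clockwise)) -> East
  L (left (90° counter-clockwise)) -> North
  L (left (90° counter-clockwise)) -> West
  R (right (90° clockwise)) -> North
  U (U-turn (180°)) -> South
  R (right (90° clockwise)) -> West
  L (left (90° counter-clockwise)) -> South
  R (right (90° clockwise)) -> West
Final: West

Answer: Final heading: West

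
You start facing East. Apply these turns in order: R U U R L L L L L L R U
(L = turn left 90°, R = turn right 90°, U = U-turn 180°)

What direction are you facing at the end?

Answer: Final heading: North

Derivation:
Start: East
  R (right (90° clockwise)) -> South
  U (U-turn (180°)) -> North
  U (U-turn (180°)) -> South
  R (right (90° clockwise)) -> West
  L (left (90° counter-clockwise)) -> South
  L (left (90° counter-clockwise)) -> East
  L (left (90° counter-clockwise)) -> North
  L (left (90° counter-clockwise)) -> West
  L (left (90° counter-clockwise)) -> South
  L (left (90° counter-clockwise)) -> East
  R (right (90° clockwise)) -> South
  U (U-turn (180°)) -> North
Final: North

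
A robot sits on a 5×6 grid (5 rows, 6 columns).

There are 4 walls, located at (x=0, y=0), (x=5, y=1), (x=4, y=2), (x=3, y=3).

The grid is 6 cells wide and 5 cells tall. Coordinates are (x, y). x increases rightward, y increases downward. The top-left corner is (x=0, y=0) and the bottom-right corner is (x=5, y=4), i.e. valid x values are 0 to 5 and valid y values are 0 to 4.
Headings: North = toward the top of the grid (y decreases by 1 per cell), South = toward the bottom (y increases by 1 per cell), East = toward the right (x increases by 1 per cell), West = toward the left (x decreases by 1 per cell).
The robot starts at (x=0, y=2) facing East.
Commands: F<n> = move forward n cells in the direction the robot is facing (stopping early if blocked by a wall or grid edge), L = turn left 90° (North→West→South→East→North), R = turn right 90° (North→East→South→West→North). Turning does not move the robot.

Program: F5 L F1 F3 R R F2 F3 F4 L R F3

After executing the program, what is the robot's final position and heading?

Answer: Final position: (x=3, y=2), facing South

Derivation:
Start: (x=0, y=2), facing East
  F5: move forward 3/5 (blocked), now at (x=3, y=2)
  L: turn left, now facing North
  F1: move forward 1, now at (x=3, y=1)
  F3: move forward 1/3 (blocked), now at (x=3, y=0)
  R: turn right, now facing East
  R: turn right, now facing South
  F2: move forward 2, now at (x=3, y=2)
  F3: move forward 0/3 (blocked), now at (x=3, y=2)
  F4: move forward 0/4 (blocked), now at (x=3, y=2)
  L: turn left, now facing East
  R: turn right, now facing South
  F3: move forward 0/3 (blocked), now at (x=3, y=2)
Final: (x=3, y=2), facing South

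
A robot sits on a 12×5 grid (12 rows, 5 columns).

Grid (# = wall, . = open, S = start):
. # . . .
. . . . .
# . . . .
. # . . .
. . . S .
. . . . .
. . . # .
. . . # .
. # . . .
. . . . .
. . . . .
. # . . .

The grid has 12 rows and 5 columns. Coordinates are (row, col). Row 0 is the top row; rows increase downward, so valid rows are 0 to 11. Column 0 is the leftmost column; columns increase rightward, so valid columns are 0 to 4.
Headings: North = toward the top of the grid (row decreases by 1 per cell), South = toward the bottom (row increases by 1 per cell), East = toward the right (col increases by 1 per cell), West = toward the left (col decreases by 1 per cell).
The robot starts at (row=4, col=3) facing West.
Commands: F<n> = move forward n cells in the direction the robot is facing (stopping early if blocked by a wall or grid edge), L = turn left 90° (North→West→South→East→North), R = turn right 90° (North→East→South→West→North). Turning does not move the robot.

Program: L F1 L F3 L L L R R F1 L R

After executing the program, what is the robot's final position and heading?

Start: (row=4, col=3), facing West
  L: turn left, now facing South
  F1: move forward 1, now at (row=5, col=3)
  L: turn left, now facing East
  F3: move forward 1/3 (blocked), now at (row=5, col=4)
  L: turn left, now facing North
  L: turn left, now facing West
  L: turn left, now facing South
  R: turn right, now facing West
  R: turn right, now facing North
  F1: move forward 1, now at (row=4, col=4)
  L: turn left, now facing West
  R: turn right, now facing North
Final: (row=4, col=4), facing North

Answer: Final position: (row=4, col=4), facing North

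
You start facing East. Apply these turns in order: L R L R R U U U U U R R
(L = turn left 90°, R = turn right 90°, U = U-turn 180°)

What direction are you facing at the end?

Start: East
  L (left (90° counter-clockwise)) -> North
  R (right (90° clockwise)) -> East
  L (left (90° counter-clockwise)) -> North
  R (right (90° clockwise)) -> East
  R (right (90° clockwise)) -> South
  U (U-turn (180°)) -> North
  U (U-turn (180°)) -> South
  U (U-turn (180°)) -> North
  U (U-turn (180°)) -> South
  U (U-turn (180°)) -> North
  R (right (90° clockwise)) -> East
  R (right (90° clockwise)) -> South
Final: South

Answer: Final heading: South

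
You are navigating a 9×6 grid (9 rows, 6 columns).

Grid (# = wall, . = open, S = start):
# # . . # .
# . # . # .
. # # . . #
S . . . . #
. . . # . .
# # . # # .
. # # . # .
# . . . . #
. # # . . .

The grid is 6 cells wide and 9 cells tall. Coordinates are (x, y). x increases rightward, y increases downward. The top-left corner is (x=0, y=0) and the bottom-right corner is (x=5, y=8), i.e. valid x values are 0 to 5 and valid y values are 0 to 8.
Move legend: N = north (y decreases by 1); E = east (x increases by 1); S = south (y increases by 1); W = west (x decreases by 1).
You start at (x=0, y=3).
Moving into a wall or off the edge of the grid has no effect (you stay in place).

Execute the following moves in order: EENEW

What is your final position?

Answer: Final position: (x=2, y=3)

Derivation:
Start: (x=0, y=3)
  E (east): (x=0, y=3) -> (x=1, y=3)
  E (east): (x=1, y=3) -> (x=2, y=3)
  N (north): blocked, stay at (x=2, y=3)
  E (east): (x=2, y=3) -> (x=3, y=3)
  W (west): (x=3, y=3) -> (x=2, y=3)
Final: (x=2, y=3)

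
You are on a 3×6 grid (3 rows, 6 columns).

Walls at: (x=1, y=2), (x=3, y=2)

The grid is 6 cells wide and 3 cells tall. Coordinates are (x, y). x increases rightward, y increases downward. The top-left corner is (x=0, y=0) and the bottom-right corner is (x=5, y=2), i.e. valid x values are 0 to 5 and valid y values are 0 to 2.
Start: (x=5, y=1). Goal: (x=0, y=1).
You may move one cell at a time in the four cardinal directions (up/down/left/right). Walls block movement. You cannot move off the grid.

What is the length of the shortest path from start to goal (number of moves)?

BFS from (x=5, y=1) until reaching (x=0, y=1):
  Distance 0: (x=5, y=1)
  Distance 1: (x=5, y=0), (x=4, y=1), (x=5, y=2)
  Distance 2: (x=4, y=0), (x=3, y=1), (x=4, y=2)
  Distance 3: (x=3, y=0), (x=2, y=1)
  Distance 4: (x=2, y=0), (x=1, y=1), (x=2, y=2)
  Distance 5: (x=1, y=0), (x=0, y=1)  <- goal reached here
One shortest path (5 moves): (x=5, y=1) -> (x=4, y=1) -> (x=3, y=1) -> (x=2, y=1) -> (x=1, y=1) -> (x=0, y=1)

Answer: Shortest path length: 5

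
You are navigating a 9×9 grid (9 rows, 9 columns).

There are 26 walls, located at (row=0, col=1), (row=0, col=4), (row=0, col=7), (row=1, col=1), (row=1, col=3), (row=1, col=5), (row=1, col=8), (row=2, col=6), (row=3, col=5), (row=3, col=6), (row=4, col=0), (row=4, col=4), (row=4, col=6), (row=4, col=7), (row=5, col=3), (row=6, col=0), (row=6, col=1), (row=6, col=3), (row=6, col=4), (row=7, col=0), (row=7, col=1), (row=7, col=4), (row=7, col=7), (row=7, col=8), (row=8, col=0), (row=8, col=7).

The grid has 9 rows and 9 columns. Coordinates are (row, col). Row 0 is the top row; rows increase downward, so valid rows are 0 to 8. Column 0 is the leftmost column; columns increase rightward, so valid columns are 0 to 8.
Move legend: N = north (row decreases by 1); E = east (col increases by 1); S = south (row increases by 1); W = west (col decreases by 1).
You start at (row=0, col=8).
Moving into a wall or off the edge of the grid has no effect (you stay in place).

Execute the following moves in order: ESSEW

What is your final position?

Start: (row=0, col=8)
  E (east): blocked, stay at (row=0, col=8)
  S (south): blocked, stay at (row=0, col=8)
  S (south): blocked, stay at (row=0, col=8)
  E (east): blocked, stay at (row=0, col=8)
  W (west): blocked, stay at (row=0, col=8)
Final: (row=0, col=8)

Answer: Final position: (row=0, col=8)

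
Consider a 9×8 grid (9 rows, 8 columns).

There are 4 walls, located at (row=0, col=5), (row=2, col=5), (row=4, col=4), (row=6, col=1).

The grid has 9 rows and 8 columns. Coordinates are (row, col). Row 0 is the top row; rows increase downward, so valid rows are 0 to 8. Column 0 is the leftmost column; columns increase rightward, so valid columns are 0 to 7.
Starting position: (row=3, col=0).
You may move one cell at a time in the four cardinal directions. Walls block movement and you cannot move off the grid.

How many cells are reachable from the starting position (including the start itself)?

BFS flood-fill from (row=3, col=0):
  Distance 0: (row=3, col=0)
  Distance 1: (row=2, col=0), (row=3, col=1), (row=4, col=0)
  Distance 2: (row=1, col=0), (row=2, col=1), (row=3, col=2), (row=4, col=1), (row=5, col=0)
  Distance 3: (row=0, col=0), (row=1, col=1), (row=2, col=2), (row=3, col=3), (row=4, col=2), (row=5, col=1), (row=6, col=0)
  Distance 4: (row=0, col=1), (row=1, col=2), (row=2, col=3), (row=3, col=4), (row=4, col=3), (row=5, col=2), (row=7, col=0)
  Distance 5: (row=0, col=2), (row=1, col=3), (row=2, col=4), (row=3, col=5), (row=5, col=3), (row=6, col=2), (row=7, col=1), (row=8, col=0)
  Distance 6: (row=0, col=3), (row=1, col=4), (row=3, col=6), (row=4, col=5), (row=5, col=4), (row=6, col=3), (row=7, col=2), (row=8, col=1)
  Distance 7: (row=0, col=4), (row=1, col=5), (row=2, col=6), (row=3, col=7), (row=4, col=6), (row=5, col=5), (row=6, col=4), (row=7, col=3), (row=8, col=2)
  Distance 8: (row=1, col=6), (row=2, col=7), (row=4, col=7), (row=5, col=6), (row=6, col=5), (row=7, col=4), (row=8, col=3)
  Distance 9: (row=0, col=6), (row=1, col=7), (row=5, col=7), (row=6, col=6), (row=7, col=5), (row=8, col=4)
  Distance 10: (row=0, col=7), (row=6, col=7), (row=7, col=6), (row=8, col=5)
  Distance 11: (row=7, col=7), (row=8, col=6)
  Distance 12: (row=8, col=7)
Total reachable: 68 (grid has 68 open cells total)

Answer: Reachable cells: 68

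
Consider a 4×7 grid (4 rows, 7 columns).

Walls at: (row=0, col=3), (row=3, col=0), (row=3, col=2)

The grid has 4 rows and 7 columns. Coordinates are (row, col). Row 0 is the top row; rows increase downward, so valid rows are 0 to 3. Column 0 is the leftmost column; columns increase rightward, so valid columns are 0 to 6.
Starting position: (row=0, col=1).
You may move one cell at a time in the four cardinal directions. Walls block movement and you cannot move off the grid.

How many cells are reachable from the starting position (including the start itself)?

BFS flood-fill from (row=0, col=1):
  Distance 0: (row=0, col=1)
  Distance 1: (row=0, col=0), (row=0, col=2), (row=1, col=1)
  Distance 2: (row=1, col=0), (row=1, col=2), (row=2, col=1)
  Distance 3: (row=1, col=3), (row=2, col=0), (row=2, col=2), (row=3, col=1)
  Distance 4: (row=1, col=4), (row=2, col=3)
  Distance 5: (row=0, col=4), (row=1, col=5), (row=2, col=4), (row=3, col=3)
  Distance 6: (row=0, col=5), (row=1, col=6), (row=2, col=5), (row=3, col=4)
  Distance 7: (row=0, col=6), (row=2, col=6), (row=3, col=5)
  Distance 8: (row=3, col=6)
Total reachable: 25 (grid has 25 open cells total)

Answer: Reachable cells: 25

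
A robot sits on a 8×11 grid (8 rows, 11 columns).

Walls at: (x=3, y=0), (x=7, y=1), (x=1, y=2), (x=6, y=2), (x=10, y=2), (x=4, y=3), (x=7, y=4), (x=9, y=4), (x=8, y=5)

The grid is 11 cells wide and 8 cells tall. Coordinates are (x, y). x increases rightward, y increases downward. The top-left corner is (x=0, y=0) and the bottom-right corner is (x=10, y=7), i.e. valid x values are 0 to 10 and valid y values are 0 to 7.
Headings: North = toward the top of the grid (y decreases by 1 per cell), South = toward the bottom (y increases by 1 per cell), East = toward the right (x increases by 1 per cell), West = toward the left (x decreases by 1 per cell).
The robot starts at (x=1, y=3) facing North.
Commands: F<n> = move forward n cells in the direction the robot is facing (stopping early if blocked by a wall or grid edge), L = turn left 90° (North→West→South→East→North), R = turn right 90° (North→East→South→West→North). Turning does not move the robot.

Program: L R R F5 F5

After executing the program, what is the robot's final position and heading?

Answer: Final position: (x=3, y=3), facing East

Derivation:
Start: (x=1, y=3), facing North
  L: turn left, now facing West
  R: turn right, now facing North
  R: turn right, now facing East
  F5: move forward 2/5 (blocked), now at (x=3, y=3)
  F5: move forward 0/5 (blocked), now at (x=3, y=3)
Final: (x=3, y=3), facing East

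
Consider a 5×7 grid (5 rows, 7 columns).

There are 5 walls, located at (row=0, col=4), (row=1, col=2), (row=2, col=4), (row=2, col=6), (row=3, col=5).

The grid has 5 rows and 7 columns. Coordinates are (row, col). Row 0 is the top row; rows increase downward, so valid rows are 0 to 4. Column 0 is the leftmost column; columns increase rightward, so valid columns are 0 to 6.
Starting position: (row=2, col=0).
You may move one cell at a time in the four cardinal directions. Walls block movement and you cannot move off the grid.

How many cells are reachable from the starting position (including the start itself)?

Answer: Reachable cells: 30

Derivation:
BFS flood-fill from (row=2, col=0):
  Distance 0: (row=2, col=0)
  Distance 1: (row=1, col=0), (row=2, col=1), (row=3, col=0)
  Distance 2: (row=0, col=0), (row=1, col=1), (row=2, col=2), (row=3, col=1), (row=4, col=0)
  Distance 3: (row=0, col=1), (row=2, col=3), (row=3, col=2), (row=4, col=1)
  Distance 4: (row=0, col=2), (row=1, col=3), (row=3, col=3), (row=4, col=2)
  Distance 5: (row=0, col=3), (row=1, col=4), (row=3, col=4), (row=4, col=3)
  Distance 6: (row=1, col=5), (row=4, col=4)
  Distance 7: (row=0, col=5), (row=1, col=6), (row=2, col=5), (row=4, col=5)
  Distance 8: (row=0, col=6), (row=4, col=6)
  Distance 9: (row=3, col=6)
Total reachable: 30 (grid has 30 open cells total)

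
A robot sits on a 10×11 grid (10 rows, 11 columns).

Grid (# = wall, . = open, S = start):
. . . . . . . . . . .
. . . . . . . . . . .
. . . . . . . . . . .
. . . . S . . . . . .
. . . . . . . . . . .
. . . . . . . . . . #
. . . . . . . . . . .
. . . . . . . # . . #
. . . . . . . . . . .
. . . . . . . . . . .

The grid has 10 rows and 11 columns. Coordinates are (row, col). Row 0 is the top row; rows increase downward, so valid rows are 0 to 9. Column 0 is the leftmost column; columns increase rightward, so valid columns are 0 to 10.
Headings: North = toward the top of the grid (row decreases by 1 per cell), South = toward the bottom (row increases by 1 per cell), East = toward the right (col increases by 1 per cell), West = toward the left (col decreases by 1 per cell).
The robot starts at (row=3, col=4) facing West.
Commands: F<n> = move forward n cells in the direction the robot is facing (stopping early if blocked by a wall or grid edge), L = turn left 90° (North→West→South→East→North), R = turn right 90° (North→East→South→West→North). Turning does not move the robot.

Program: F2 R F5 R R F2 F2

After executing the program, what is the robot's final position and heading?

Start: (row=3, col=4), facing West
  F2: move forward 2, now at (row=3, col=2)
  R: turn right, now facing North
  F5: move forward 3/5 (blocked), now at (row=0, col=2)
  R: turn right, now facing East
  R: turn right, now facing South
  F2: move forward 2, now at (row=2, col=2)
  F2: move forward 2, now at (row=4, col=2)
Final: (row=4, col=2), facing South

Answer: Final position: (row=4, col=2), facing South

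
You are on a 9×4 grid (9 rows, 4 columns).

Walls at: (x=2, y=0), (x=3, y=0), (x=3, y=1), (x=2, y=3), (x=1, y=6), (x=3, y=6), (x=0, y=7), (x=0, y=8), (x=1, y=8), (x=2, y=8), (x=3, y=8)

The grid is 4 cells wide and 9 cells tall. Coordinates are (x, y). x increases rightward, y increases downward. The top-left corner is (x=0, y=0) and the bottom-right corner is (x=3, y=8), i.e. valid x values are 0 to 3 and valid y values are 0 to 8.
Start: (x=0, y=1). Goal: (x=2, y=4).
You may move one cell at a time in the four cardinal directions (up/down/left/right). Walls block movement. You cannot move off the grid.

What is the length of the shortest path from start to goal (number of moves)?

BFS from (x=0, y=1) until reaching (x=2, y=4):
  Distance 0: (x=0, y=1)
  Distance 1: (x=0, y=0), (x=1, y=1), (x=0, y=2)
  Distance 2: (x=1, y=0), (x=2, y=1), (x=1, y=2), (x=0, y=3)
  Distance 3: (x=2, y=2), (x=1, y=3), (x=0, y=4)
  Distance 4: (x=3, y=2), (x=1, y=4), (x=0, y=5)
  Distance 5: (x=3, y=3), (x=2, y=4), (x=1, y=5), (x=0, y=6)  <- goal reached here
One shortest path (5 moves): (x=0, y=1) -> (x=1, y=1) -> (x=1, y=2) -> (x=1, y=3) -> (x=1, y=4) -> (x=2, y=4)

Answer: Shortest path length: 5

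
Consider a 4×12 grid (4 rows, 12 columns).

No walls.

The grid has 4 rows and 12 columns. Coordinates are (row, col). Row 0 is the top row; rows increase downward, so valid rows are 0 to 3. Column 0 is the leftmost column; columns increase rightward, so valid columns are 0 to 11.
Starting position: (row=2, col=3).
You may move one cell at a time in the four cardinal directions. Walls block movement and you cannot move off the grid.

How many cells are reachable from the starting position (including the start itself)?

BFS flood-fill from (row=2, col=3):
  Distance 0: (row=2, col=3)
  Distance 1: (row=1, col=3), (row=2, col=2), (row=2, col=4), (row=3, col=3)
  Distance 2: (row=0, col=3), (row=1, col=2), (row=1, col=4), (row=2, col=1), (row=2, col=5), (row=3, col=2), (row=3, col=4)
  Distance 3: (row=0, col=2), (row=0, col=4), (row=1, col=1), (row=1, col=5), (row=2, col=0), (row=2, col=6), (row=3, col=1), (row=3, col=5)
  Distance 4: (row=0, col=1), (row=0, col=5), (row=1, col=0), (row=1, col=6), (row=2, col=7), (row=3, col=0), (row=3, col=6)
  Distance 5: (row=0, col=0), (row=0, col=6), (row=1, col=7), (row=2, col=8), (row=3, col=7)
  Distance 6: (row=0, col=7), (row=1, col=8), (row=2, col=9), (row=3, col=8)
  Distance 7: (row=0, col=8), (row=1, col=9), (row=2, col=10), (row=3, col=9)
  Distance 8: (row=0, col=9), (row=1, col=10), (row=2, col=11), (row=3, col=10)
  Distance 9: (row=0, col=10), (row=1, col=11), (row=3, col=11)
  Distance 10: (row=0, col=11)
Total reachable: 48 (grid has 48 open cells total)

Answer: Reachable cells: 48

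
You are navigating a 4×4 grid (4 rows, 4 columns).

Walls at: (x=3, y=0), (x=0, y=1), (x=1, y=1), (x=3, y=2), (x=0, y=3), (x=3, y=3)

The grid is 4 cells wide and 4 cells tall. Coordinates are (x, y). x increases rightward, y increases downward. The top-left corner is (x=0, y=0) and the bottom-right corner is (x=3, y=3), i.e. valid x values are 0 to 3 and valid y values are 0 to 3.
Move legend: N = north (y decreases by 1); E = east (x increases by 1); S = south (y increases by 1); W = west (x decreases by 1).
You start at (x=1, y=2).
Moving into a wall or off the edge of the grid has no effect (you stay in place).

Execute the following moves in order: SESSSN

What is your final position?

Start: (x=1, y=2)
  S (south): (x=1, y=2) -> (x=1, y=3)
  E (east): (x=1, y=3) -> (x=2, y=3)
  [×3]S (south): blocked, stay at (x=2, y=3)
  N (north): (x=2, y=3) -> (x=2, y=2)
Final: (x=2, y=2)

Answer: Final position: (x=2, y=2)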